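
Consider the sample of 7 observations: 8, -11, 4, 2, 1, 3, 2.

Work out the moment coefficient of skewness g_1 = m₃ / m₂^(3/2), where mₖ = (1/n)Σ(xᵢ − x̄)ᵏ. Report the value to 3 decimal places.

x̄ = (8 - 11 + 4 + 2 + 1 + 3 + 2) / 7 = 1.2857
deviations (xᵢ − x̄): 6.7143, -12.2857, 2.7143, 0.7143, -0.2857, 1.7143, 0.7143
Σ(xᵢ − x̄)² = 207.4286 ⇒ m₂ = 207.4286/7 = 29.63265
Σ(xᵢ − x̄)³ = -1525.9592 ⇒ m₃ = -1525.9592/7 = -217.99417
m₂^(3/2) = 29.63265^(1.5) = 161.30796
g_1 = m₃ / m₂^(3/2) = -217.99417 / 161.30796 ≈ -1.351

-1.351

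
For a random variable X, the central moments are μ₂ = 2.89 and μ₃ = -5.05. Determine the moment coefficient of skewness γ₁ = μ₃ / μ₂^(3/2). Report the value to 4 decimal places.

σ = √μ₂ = √2.89 = 1.70000
σ³ = μ₂^(3/2) = 4.91300
γ₁ = μ₃/σ³ = -5.05 / 4.91300 ≈ -1.0279

-1.0279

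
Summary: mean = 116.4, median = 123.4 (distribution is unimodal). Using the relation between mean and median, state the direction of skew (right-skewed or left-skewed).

left-skewed

mean − median = 116.4 − 123.4 = -7.0
mean < median ⇒ the longer tail is on the left ⇒ left-skewed (negatively skewed).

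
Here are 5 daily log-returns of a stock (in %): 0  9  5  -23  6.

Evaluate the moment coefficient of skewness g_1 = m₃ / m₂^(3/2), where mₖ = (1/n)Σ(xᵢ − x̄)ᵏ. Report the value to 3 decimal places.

x̄ = (0 + 9 + 5 - 23 + 6) / 5 = -0.6000
deviations (xᵢ − x̄): 0.6000, 9.6000, 5.6000, -22.4000, 6.6000
Σ(xᵢ − x̄)² = 669.2000 ⇒ m₂ = 669.2000/5 = 133.84000
Σ(xᵢ − x̄)³ = -9891.3600 ⇒ m₃ = -9891.3600/5 = -1978.27200
m₂^(3/2) = 133.84000^(1.5) = 1548.38477
g_1 = m₃ / m₂^(3/2) = -1978.27200 / 1548.38477 ≈ -1.278

-1.278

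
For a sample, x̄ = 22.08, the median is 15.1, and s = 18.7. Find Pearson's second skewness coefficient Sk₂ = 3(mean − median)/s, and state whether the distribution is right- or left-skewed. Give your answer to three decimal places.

1.120, right-skewed

Sk₂ = 3(22.08 − 15.1) / 18.7 = 3 × 6.9800 / 18.7
    = 20.9400 / 18.7 ≈ 1.120
Sk₂ > 0 ⇒ mean > median ⇒ right-skewed (positive skew).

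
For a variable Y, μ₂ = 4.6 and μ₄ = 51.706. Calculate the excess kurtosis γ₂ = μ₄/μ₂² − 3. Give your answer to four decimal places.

-0.5564

μ₂² = 4.6² = 21.16000
μ₄/μ₂² = 51.706 / 21.16000 = 2.44357
γ₂ = 2.44357 − 3 ≈ -0.5564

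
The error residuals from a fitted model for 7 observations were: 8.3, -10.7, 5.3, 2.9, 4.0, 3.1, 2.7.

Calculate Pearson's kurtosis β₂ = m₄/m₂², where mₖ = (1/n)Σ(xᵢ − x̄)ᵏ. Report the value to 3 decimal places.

4.329

x̄ = 2.2286
Σ(xᵢ − x̄)² = 218.0143 ⇒ m₂ = 31.14490
Σ(xᵢ − x̄)⁴ = 29396.9356 ⇒ m₄ = 4199.56223
m₂² = 970.00467
β₂ = m₄/m₂² = 4199.56223 / 970.00467 ≈ 4.329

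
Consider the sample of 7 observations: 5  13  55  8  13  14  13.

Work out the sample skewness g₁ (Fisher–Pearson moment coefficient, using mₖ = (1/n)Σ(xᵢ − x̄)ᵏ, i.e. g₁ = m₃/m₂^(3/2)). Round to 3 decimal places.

1.872

x̄ = (5 + 13 + 55 + 8 + 13 + 14 + 13) / 7 = 17.2857
deviations (xᵢ − x̄): -12.2857, -4.2857, 37.7143, -9.2857, -4.2857, -3.2857, -4.2857
Σ(xᵢ − x̄)² = 1725.4286 ⇒ m₂ = 1725.4286/7 = 246.48980
Σ(xᵢ − x̄)³ = 50716.8980 ⇒ m₃ = 50716.8980/7 = 7245.27114
m₂^(3/2) = 246.48980^(1.5) = 3869.88819
g₁ = m₃ / m₂^(3/2) = 7245.27114 / 3869.88819 ≈ 1.872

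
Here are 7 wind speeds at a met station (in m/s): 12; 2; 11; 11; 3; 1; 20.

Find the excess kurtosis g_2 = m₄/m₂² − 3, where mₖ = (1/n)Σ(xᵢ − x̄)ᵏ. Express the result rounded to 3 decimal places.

x̄ = 8.5714
Σ(xᵢ − x̄)² = 285.7143 ⇒ m₂ = 40.81633
Σ(xᵢ − x̄)⁴ = 23382.0058 ⇒ m₄ = 3340.28655
m₂² = 1665.97251
g_2 = m₄/m₂² − 3 = 2.00501 − 3 ≈ -0.995

-0.995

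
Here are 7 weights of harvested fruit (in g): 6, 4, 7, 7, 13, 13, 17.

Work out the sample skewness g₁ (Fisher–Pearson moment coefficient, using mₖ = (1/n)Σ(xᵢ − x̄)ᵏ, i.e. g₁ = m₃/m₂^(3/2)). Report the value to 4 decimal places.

x̄ = (6 + 4 + 7 + 7 + 13 + 13 + 17) / 7 = 9.5714
deviations (xᵢ − x̄): -3.5714, -5.5714, -2.5714, -2.5714, 3.4286, 3.4286, 7.4286
Σ(xᵢ − x̄)² = 135.7143 ⇒ m₂ = 135.7143/7 = 19.38776
Σ(xᵢ − x̄)³ = 238.0408 ⇒ m₃ = 238.0408/7 = 34.00583
m₂^(3/2) = 19.38776^(1.5) = 85.36725
g₁ = m₃ / m₂^(3/2) = 34.00583 / 85.36725 ≈ 0.3983

0.3983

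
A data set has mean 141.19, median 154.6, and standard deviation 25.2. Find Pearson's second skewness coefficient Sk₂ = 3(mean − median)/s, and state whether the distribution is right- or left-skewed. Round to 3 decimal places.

-1.596, left-skewed

Sk₂ = 3(141.19 − 154.6) / 25.2 = 3 × -13.4100 / 25.2
    = -40.2300 / 25.2 ≈ -1.596
Sk₂ < 0 ⇒ mean < median ⇒ left-skewed (negative skew).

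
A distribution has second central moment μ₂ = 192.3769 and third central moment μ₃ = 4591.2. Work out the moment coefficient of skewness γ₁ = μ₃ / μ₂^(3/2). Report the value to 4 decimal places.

σ = √μ₂ = √192.3769 = 13.87000
σ³ = μ₂^(3/2) = 2668.26760
γ₁ = μ₃/σ³ = 4591.2 / 2668.26760 ≈ 1.7207

1.7207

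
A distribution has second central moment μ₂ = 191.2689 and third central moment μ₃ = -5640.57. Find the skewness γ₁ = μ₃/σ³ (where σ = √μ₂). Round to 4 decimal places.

σ = √μ₂ = √191.2689 = 13.83000
σ³ = μ₂^(3/2) = 2645.24889
γ₁ = μ₃/σ³ = -5640.57 / 2645.24889 ≈ -2.1323

-2.1323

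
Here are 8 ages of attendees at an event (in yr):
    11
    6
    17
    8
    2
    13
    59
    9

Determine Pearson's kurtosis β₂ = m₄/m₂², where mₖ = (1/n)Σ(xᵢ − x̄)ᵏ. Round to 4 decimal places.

5.4654

x̄ = 15.6250
Σ(xᵢ − x̄)² = 2291.8750 ⇒ m₂ = 286.48438
Σ(xᵢ − x̄)⁴ = 3588490.7441 ⇒ m₄ = 448561.34302
m₂² = 82073.29712
β₂ = m₄/m₂² = 448561.34302 / 82073.29712 ≈ 5.4654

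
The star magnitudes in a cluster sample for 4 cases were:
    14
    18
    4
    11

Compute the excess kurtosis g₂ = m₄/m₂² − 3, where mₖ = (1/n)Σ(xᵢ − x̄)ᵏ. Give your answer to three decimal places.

-1.119

x̄ = 11.7500
Σ(xᵢ − x̄)² = 104.7500 ⇒ m₂ = 26.18750
Σ(xᵢ − x̄)⁴ = 5159.3281 ⇒ m₄ = 1289.83203
m₂² = 685.78516
g₂ = m₄/m₂² − 3 = 1.88081 − 3 ≈ -1.119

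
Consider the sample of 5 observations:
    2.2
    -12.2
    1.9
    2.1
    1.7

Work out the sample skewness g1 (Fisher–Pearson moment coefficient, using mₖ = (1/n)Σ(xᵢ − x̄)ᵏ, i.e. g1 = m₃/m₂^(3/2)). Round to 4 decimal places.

x̄ = (2.2 - 12.2 + 1.9 + 2.1 + 1.7) / 5 = -0.8600
deviations (xᵢ − x̄): 3.0600, -11.3400, 2.7600, 2.9600, 2.5600
Σ(xᵢ − x̄)² = 160.8920 ⇒ m₂ = 160.8920/5 = 32.17840
Σ(xᵢ − x̄)³ = -1365.8854 ⇒ m₃ = -1365.8854/5 = -273.17707
m₂^(3/2) = 32.17840^(1.5) = 182.53522
g1 = m₃ / m₂^(3/2) = -273.17707 / 182.53522 ≈ -1.4966

-1.4966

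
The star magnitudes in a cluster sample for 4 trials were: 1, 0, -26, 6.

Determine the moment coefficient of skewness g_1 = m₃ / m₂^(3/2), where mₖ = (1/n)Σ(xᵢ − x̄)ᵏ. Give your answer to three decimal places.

x̄ = (1 + 0 - 26 + 6) / 4 = -4.7500
deviations (xᵢ − x̄): 5.7500, 4.7500, -21.2500, 10.7500
Σ(xᵢ − x̄)² = 622.7500 ⇒ m₂ = 622.7500/4 = 155.68750
Σ(xᵢ − x̄)³ = -8056.1250 ⇒ m₃ = -8056.1250/4 = -2014.03125
m₂^(3/2) = 155.68750^(1.5) = 1942.58762
g_1 = m₃ / m₂^(3/2) = -2014.03125 / 1942.58762 ≈ -1.037

-1.037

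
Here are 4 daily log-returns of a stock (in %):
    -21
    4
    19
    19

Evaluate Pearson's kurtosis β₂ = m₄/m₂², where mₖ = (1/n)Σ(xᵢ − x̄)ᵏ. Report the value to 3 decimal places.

1.913

x̄ = 5.2500
Σ(xᵢ − x̄)² = 1068.7500 ⇒ m₂ = 267.18750
Σ(xᵢ − x̄)⁴ = 546298.8281 ⇒ m₄ = 136574.70703
m₂² = 71389.16016
β₂ = m₄/m₂² = 136574.70703 / 71389.16016 ≈ 1.913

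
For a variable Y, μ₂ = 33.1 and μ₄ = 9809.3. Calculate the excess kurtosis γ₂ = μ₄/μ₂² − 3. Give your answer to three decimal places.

μ₂² = 33.1² = 1095.61000
μ₄/μ₂² = 9809.3 / 1095.61000 = 8.95328
γ₂ = 8.95328 − 3 ≈ 5.953

5.953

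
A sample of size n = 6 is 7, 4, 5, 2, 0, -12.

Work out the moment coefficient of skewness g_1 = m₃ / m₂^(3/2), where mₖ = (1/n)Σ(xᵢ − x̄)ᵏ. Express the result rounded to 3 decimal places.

x̄ = (7 + 4 + 5 + 2 + 0 - 12) / 6 = 1.0000
deviations (xᵢ − x̄): 6.0000, 3.0000, 4.0000, 1.0000, -1.0000, -13.0000
Σ(xᵢ − x̄)² = 232.0000 ⇒ m₂ = 232.0000/6 = 38.66667
Σ(xᵢ − x̄)³ = -1890.0000 ⇒ m₃ = -1890.0000/6 = -315.00000
m₂^(3/2) = 38.66667^(1.5) = 240.43910
g_1 = m₃ / m₂^(3/2) = -315.00000 / 240.43910 ≈ -1.310

-1.310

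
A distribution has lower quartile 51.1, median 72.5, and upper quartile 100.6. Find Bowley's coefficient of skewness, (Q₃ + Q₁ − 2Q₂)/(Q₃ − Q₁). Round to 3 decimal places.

numerator: Q₃ + Q₁ − 2Q₂ = 100.6 + 51.1 − 2×72.5 = 6.7000
denominator: Q₃ − Q₁ = 100.6 − 51.1 = 49.5000
Bowley skewness = 6.7000 / 49.5000 ≈ 0.135

0.135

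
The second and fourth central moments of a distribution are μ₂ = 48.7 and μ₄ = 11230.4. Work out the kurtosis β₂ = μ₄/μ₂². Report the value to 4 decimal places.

μ₂² = 48.7² = 2371.69000
μ₄/μ₂² = 11230.4 / 2371.69000 = 4.73519
β₂ ≈ 4.7352

4.7352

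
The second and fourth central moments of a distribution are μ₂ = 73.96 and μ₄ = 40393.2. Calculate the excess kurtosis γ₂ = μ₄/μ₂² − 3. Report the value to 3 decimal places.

μ₂² = 73.96² = 5470.08160
μ₄/μ₂² = 40393.2 / 5470.08160 = 7.38439
γ₂ = 7.38439 − 3 ≈ 4.384

4.384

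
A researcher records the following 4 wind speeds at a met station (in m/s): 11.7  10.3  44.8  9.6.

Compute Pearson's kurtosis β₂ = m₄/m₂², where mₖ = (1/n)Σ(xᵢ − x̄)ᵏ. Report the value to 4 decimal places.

2.3263

x̄ = 19.1000
Σ(xᵢ − x̄)² = 882.9400 ⇒ m₂ = 220.73500
Σ(xᵢ − x̄)⁴ = 453387.7138 ⇒ m₄ = 113346.92845
m₂² = 48723.94022
β₂ = m₄/m₂² = 113346.92845 / 48723.94022 ≈ 2.3263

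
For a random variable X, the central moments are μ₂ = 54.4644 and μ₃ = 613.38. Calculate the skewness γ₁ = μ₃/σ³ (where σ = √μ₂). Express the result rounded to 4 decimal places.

1.5260

σ = √μ₂ = √54.4644 = 7.38000
σ³ = μ₂^(3/2) = 401.94727
γ₁ = μ₃/σ³ = 613.38 / 401.94727 ≈ 1.5260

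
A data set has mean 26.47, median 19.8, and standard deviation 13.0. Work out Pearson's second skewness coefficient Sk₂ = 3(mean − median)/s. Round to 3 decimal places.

Sk₂ = 3(26.47 − 19.8) / 13.0 = 3 × 6.6700 / 13.0
    = 20.0100 / 13.0 ≈ 1.539

1.539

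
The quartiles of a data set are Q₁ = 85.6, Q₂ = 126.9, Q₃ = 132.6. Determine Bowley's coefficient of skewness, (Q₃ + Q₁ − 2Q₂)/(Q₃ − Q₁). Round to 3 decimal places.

-0.757

numerator: Q₃ + Q₁ − 2Q₂ = 132.6 + 85.6 − 2×126.9 = -35.6000
denominator: Q₃ − Q₁ = 132.6 − 85.6 = 47.0000
Bowley skewness = -35.6000 / 47.0000 ≈ -0.757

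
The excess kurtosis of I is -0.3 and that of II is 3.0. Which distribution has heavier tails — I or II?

Higher excess kurtosis ⇒ heavier tails relative to the normal distribution.
-0.3 vs 3.0: the larger is 3.0, so II has heavier tails. (II is leptokurtic — heavier-than-normal tails; the other is platykurtic.)

II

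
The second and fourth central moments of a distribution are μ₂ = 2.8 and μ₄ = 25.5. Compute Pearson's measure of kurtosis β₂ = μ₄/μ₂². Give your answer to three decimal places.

3.253

μ₂² = 2.8² = 7.84000
μ₄/μ₂² = 25.5 / 7.84000 = 3.25255
β₂ ≈ 3.253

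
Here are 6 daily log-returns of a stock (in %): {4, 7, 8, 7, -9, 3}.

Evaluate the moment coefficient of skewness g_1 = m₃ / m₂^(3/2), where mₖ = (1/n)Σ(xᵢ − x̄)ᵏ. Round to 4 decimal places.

x̄ = (4 + 7 + 8 + 7 - 9 + 3) / 6 = 3.3333
deviations (xᵢ − x̄): 0.6667, 3.6667, 4.6667, 3.6667, -12.3333, -0.3333
Σ(xᵢ − x̄)² = 201.3333 ⇒ m₂ = 201.3333/6 = 33.55556
Σ(xᵢ − x̄)³ = -1675.5556 ⇒ m₃ = -1675.5556/6 = -279.25926
m₂^(3/2) = 33.55556^(1.5) = 194.37779
g_1 = m₃ / m₂^(3/2) = -279.25926 / 194.37779 ≈ -1.4367

-1.4367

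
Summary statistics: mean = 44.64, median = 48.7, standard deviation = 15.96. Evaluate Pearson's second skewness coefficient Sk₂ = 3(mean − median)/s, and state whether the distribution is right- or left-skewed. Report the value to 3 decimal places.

-0.763, left-skewed

Sk₂ = 3(44.64 − 48.7) / 15.96 = 3 × -4.0600 / 15.96
    = -12.1800 / 15.96 ≈ -0.763
Sk₂ < 0 ⇒ mean < median ⇒ left-skewed (negative skew).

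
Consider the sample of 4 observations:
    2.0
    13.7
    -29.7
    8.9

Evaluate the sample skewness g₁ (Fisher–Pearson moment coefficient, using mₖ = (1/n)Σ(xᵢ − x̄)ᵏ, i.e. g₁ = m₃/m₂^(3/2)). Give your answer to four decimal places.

x̄ = (2.0 + 13.7 - 29.7 + 8.9) / 4 = -1.2750
deviations (xᵢ − x̄): 3.2750, 14.9750, -28.4250, 10.1750
Σ(xᵢ − x̄)² = 1146.4875 ⇒ m₂ = 1146.4875/4 = 286.62188
Σ(xᵢ − x̄)³ = -18520.1456 ⇒ m₃ = -18520.1456/4 = -4630.03641
m₂^(3/2) = 286.62188^(1.5) = 4852.48274
g₁ = m₃ / m₂^(3/2) = -4630.03641 / 4852.48274 ≈ -0.9542

-0.9542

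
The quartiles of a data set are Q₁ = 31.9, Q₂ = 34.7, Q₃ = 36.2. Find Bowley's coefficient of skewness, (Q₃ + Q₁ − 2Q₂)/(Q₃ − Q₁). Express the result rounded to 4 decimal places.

-0.3023

numerator: Q₃ + Q₁ − 2Q₂ = 36.2 + 31.9 − 2×34.7 = -1.3000
denominator: Q₃ − Q₁ = 36.2 − 31.9 = 4.3000
Bowley skewness = -1.3000 / 4.3000 ≈ -0.3023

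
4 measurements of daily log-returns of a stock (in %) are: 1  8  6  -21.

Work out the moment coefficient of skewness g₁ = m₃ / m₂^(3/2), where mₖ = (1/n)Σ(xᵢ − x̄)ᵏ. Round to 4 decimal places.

x̄ = (1 + 8 + 6 - 21) / 4 = -1.5000
deviations (xᵢ − x̄): 2.5000, 9.5000, 7.5000, -19.5000
Σ(xᵢ − x̄)² = 533.0000 ⇒ m₂ = 533.0000/4 = 133.25000
Σ(xᵢ − x̄)³ = -6120.0000 ⇒ m₃ = -6120.0000/4 = -1530.00000
m₂^(3/2) = 133.25000^(1.5) = 1538.15757
g₁ = m₃ / m₂^(3/2) = -1530.00000 / 1538.15757 ≈ -0.9947

-0.9947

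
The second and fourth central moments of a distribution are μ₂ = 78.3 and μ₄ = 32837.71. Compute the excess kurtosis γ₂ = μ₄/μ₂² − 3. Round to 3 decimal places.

μ₂² = 78.3² = 6130.89000
μ₄/μ₂² = 32837.71 / 6130.89000 = 5.35611
γ₂ = 5.35611 − 3 ≈ 2.356

2.356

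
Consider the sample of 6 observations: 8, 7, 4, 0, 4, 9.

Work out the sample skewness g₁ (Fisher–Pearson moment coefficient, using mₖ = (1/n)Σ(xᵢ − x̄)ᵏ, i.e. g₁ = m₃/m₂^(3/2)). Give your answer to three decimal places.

-0.497

x̄ = (8 + 7 + 4 + 0 + 4 + 9) / 6 = 5.3333
deviations (xᵢ − x̄): 2.6667, 1.6667, -1.3333, -5.3333, -1.3333, 3.6667
Σ(xᵢ − x̄)² = 55.3333 ⇒ m₂ = 55.3333/6 = 9.22222
Σ(xᵢ − x̄)³ = -83.5556 ⇒ m₃ = -83.5556/6 = -13.92593
m₂^(3/2) = 9.22222^(1.5) = 28.00615
g₁ = m₃ / m₂^(3/2) = -13.92593 / 28.00615 ≈ -0.497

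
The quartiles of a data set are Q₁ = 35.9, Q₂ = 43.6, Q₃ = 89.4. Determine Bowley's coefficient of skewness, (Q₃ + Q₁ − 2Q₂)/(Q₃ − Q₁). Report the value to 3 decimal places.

numerator: Q₃ + Q₁ − 2Q₂ = 89.4 + 35.9 − 2×43.6 = 38.1000
denominator: Q₃ − Q₁ = 89.4 − 35.9 = 53.5000
Bowley skewness = 38.1000 / 53.5000 ≈ 0.712

0.712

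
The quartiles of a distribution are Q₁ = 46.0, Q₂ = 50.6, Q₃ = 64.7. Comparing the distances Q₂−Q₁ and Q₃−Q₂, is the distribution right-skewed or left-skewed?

right-skewed

Q₂ − Q₁ = 4.6;  Q₃ − Q₂ = 14.1
Q₃ − Q₂ > Q₂ − Q₁ ⇒ the upper half is more spread out ⇒ right-skewed.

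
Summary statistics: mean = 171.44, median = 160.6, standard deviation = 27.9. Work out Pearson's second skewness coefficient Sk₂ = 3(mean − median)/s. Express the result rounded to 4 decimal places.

1.1656

Sk₂ = 3(171.44 − 160.6) / 27.9 = 3 × 10.8400 / 27.9
    = 32.5200 / 27.9 ≈ 1.1656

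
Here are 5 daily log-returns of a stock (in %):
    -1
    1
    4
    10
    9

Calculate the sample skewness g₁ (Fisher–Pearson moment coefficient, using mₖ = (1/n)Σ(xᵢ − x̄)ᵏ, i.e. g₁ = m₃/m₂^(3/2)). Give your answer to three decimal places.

x̄ = (-1 + 1 + 4 + 10 + 9) / 5 = 4.6000
deviations (xᵢ − x̄): -5.6000, -3.6000, -0.6000, 5.4000, 4.4000
Σ(xᵢ − x̄)² = 93.2000 ⇒ m₂ = 93.2000/5 = 18.64000
Σ(xᵢ − x̄)³ = 20.1600 ⇒ m₃ = 20.1600/5 = 4.03200
m₂^(3/2) = 18.64000^(1.5) = 80.47646
g₁ = m₃ / m₂^(3/2) = 4.03200 / 80.47646 ≈ 0.050

0.050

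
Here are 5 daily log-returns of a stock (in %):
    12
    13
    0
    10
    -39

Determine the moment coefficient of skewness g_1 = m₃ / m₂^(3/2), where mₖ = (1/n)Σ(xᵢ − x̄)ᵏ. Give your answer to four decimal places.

-1.3114

x̄ = (12 + 13 + 0 + 10 - 39) / 5 = -0.8000
deviations (xᵢ − x̄): 12.8000, 13.8000, 0.8000, 10.8000, -38.2000
Σ(xᵢ − x̄)² = 1930.8000 ⇒ m₂ = 1930.8000/5 = 386.16000
Σ(xᵢ − x̄)³ = -49757.5200 ⇒ m₃ = -49757.5200/5 = -9951.50400
m₂^(3/2) = 386.16000^(1.5) = 7588.41246
g_1 = m₃ / m₂^(3/2) = -9951.50400 / 7588.41246 ≈ -1.3114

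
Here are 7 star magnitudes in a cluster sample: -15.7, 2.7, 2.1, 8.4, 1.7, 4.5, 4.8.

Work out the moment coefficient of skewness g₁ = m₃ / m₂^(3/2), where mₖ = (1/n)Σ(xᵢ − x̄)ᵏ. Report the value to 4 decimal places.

x̄ = (-15.7 + 2.7 + 2.1 + 8.4 + 1.7 + 4.5 + 4.8) / 7 = 1.2143
deviations (xᵢ − x̄): -16.9143, 1.4857, 0.8857, 7.1857, 0.4857, 3.2857, 3.5857
Σ(xᵢ − x̄)² = 364.6086 ⇒ m₂ = 364.6086/7 = 52.08694
Σ(xᵢ − x̄)³ = -4382.3651 ⇒ m₃ = -4382.3651/7 = -626.05216
m₂^(3/2) = 52.08694^(1.5) = 375.91811
g₁ = m₃ / m₂^(3/2) = -626.05216 / 375.91811 ≈ -1.6654

-1.6654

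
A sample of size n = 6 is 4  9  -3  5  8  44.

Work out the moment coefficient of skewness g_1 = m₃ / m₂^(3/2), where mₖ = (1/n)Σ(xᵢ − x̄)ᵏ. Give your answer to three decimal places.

x̄ = (4 + 9 - 3 + 5 + 8 + 44) / 6 = 11.1667
deviations (xᵢ − x̄): -7.1667, -2.1667, -14.1667, -6.1667, -3.1667, 32.8333
Σ(xᵢ − x̄)² = 1382.8333 ⇒ m₂ = 1382.8333/6 = 230.47222
Σ(xᵢ − x̄)³ = 31907.5556 ⇒ m₃ = 31907.5556/6 = 5317.92593
m₂^(3/2) = 230.47222^(1.5) = 3498.87062
g_1 = m₃ / m₂^(3/2) = 5317.92593 / 3498.87062 ≈ 1.520

1.520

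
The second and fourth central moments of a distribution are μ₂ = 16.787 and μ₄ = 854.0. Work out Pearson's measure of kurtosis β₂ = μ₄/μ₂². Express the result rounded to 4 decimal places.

3.0305

μ₂² = 16.787² = 281.80337
μ₄/μ₂² = 854.0 / 281.80337 = 3.03048
β₂ ≈ 3.0305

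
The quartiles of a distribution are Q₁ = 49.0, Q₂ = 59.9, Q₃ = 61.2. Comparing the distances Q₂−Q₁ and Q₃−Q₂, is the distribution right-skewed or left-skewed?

Q₂ − Q₁ = 10.9;  Q₃ − Q₂ = 1.3
Q₂ − Q₁ > Q₃ − Q₂ ⇒ the lower half is more spread out ⇒ left-skewed.

left-skewed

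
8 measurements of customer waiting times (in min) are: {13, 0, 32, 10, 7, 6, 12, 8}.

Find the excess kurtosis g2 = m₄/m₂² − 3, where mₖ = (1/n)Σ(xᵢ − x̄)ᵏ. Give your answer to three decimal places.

1.401

x̄ = 11.0000
Σ(xᵢ − x̄)² = 618.0000 ⇒ m₂ = 77.25000
Σ(xᵢ − x̄)⁴ = 210102.0000 ⇒ m₄ = 26262.75000
m₂² = 5967.56250
g2 = m₄/m₂² − 3 = 4.40092 − 3 ≈ 1.401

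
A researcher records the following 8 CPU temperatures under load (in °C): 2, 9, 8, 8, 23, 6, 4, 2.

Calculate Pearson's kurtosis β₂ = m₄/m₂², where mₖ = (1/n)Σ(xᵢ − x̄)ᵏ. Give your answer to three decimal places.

x̄ = 7.7500
Σ(xᵢ − x̄)² = 317.5000 ⇒ m₂ = 39.68750
Σ(xᵢ − x̄)⁴ = 56481.1563 ⇒ m₄ = 7060.14453
m₂² = 1575.09766
β₂ = m₄/m₂² = 7060.14453 / 1575.09766 ≈ 4.482

4.482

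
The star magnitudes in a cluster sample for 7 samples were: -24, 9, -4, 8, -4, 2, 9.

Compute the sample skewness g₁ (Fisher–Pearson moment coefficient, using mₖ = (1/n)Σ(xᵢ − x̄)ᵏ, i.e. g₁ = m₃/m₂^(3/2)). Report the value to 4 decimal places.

x̄ = (-24 + 9 - 4 + 8 - 4 + 2 + 9) / 7 = -0.5714
deviations (xᵢ − x̄): -23.4286, 9.5714, -3.4286, 8.5714, -3.4286, 2.5714, 9.5714
Σ(xᵢ − x̄)² = 835.7143 ⇒ m₂ = 835.7143/7 = 119.38776
Σ(xᵢ − x̄)³ = -10540.0408 ⇒ m₃ = -10540.0408/7 = -1505.72012
m₂^(3/2) = 119.38776^(1.5) = 1304.48677
g₁ = m₃ / m₂^(3/2) = -1505.72012 / 1304.48677 ≈ -1.1543

-1.1543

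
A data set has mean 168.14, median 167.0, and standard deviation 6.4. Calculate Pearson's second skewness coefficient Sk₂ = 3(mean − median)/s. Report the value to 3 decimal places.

0.534

Sk₂ = 3(168.14 − 167.0) / 6.4 = 3 × 1.1400 / 6.4
    = 3.4200 / 6.4 ≈ 0.534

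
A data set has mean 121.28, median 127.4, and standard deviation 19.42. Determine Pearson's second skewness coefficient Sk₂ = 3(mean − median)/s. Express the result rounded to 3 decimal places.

Sk₂ = 3(121.28 − 127.4) / 19.42 = 3 × -6.1200 / 19.42
    = -18.3600 / 19.42 ≈ -0.945

-0.945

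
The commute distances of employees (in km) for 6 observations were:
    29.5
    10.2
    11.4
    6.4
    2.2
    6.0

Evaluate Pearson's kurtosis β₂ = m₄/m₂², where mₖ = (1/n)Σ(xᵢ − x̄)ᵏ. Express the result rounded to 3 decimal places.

3.453

x̄ = 10.9500
Σ(xᵢ − x̄)² = 466.6350 ⇒ m₂ = 77.77250
Σ(xᵢ − x̄)⁴ = 125297.6703 ⇒ m₄ = 20882.94506
m₂² = 6048.56176
β₂ = m₄/m₂² = 20882.94506 / 6048.56176 ≈ 3.453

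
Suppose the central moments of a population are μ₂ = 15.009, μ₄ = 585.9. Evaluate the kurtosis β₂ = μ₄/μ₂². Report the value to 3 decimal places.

2.601

μ₂² = 15.009² = 225.27008
μ₄/μ₂² = 585.9 / 225.27008 = 2.60088
β₂ ≈ 2.601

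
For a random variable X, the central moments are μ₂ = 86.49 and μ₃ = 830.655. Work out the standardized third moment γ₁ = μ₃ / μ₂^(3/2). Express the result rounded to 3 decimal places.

σ = √μ₂ = √86.49 = 9.30000
σ³ = μ₂^(3/2) = 804.35700
γ₁ = μ₃/σ³ = 830.655 / 804.35700 ≈ 1.033

1.033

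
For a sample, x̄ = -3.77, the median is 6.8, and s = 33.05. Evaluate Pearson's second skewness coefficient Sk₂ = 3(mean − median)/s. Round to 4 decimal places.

-0.9595

Sk₂ = 3(-3.77 − 6.8) / 33.05 = 3 × -10.5700 / 33.05
    = -31.7100 / 33.05 ≈ -0.9595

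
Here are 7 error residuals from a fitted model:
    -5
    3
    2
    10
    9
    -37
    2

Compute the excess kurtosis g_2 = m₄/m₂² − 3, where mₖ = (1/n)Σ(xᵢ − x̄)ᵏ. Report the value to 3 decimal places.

1.319

x̄ = -2.2857
Σ(xᵢ − x̄)² = 1555.4286 ⇒ m₂ = 222.20408
Σ(xᵢ − x̄)⁴ = 1492736.2682 ⇒ m₄ = 213248.03832
m₂² = 49374.65389
g_2 = m₄/m₂² − 3 = 4.31898 − 3 ≈ 1.319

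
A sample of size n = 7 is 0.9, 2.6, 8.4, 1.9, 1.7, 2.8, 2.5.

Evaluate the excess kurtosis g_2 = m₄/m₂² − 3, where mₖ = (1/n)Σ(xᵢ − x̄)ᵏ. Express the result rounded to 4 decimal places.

x̄ = 2.9714
Σ(xᵢ − x̄)² = 36.9143 ⇒ m₂ = 5.27347
Σ(xᵢ − x̄)⁴ = 890.8562 ⇒ m₄ = 127.26517
m₂² = 27.80948
g_2 = m₄/m₂² − 3 = 4.57632 − 3 ≈ 1.5763

1.5763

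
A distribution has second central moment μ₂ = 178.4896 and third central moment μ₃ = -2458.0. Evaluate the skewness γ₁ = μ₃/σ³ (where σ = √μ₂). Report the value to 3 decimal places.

-1.031

σ = √μ₂ = √178.4896 = 13.36000
σ³ = μ₂^(3/2) = 2384.62106
γ₁ = μ₃/σ³ = -2458.0 / 2384.62106 ≈ -1.031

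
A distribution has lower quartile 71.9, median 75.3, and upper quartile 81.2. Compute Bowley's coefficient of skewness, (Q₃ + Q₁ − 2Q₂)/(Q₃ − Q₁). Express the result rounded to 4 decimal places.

numerator: Q₃ + Q₁ − 2Q₂ = 81.2 + 71.9 − 2×75.3 = 2.5000
denominator: Q₃ − Q₁ = 81.2 − 71.9 = 9.3000
Bowley skewness = 2.5000 / 9.3000 ≈ 0.2688

0.2688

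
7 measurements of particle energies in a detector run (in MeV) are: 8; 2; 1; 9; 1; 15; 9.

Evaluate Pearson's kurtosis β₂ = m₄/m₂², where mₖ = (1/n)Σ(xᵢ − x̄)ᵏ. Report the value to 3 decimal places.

1.895

x̄ = 6.4286
Σ(xᵢ − x̄)² = 167.7143 ⇒ m₂ = 23.95918
Σ(xᵢ − x̄)⁴ = 7612.8222 ⇒ m₄ = 1087.54602
m₂² = 574.04248
β₂ = m₄/m₂² = 1087.54602 / 574.04248 ≈ 1.895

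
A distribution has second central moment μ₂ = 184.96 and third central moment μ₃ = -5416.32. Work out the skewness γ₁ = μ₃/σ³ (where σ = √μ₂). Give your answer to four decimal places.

σ = √μ₂ = √184.96 = 13.60000
σ³ = μ₂^(3/2) = 2515.45600
γ₁ = μ₃/σ³ = -5416.32 / 2515.45600 ≈ -2.1532

-2.1532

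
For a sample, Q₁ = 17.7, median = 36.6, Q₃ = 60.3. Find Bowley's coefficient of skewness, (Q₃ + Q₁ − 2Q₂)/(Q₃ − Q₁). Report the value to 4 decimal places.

numerator: Q₃ + Q₁ − 2Q₂ = 60.3 + 17.7 − 2×36.6 = 4.8000
denominator: Q₃ − Q₁ = 60.3 − 17.7 = 42.6000
Bowley skewness = 4.8000 / 42.6000 ≈ 0.1127

0.1127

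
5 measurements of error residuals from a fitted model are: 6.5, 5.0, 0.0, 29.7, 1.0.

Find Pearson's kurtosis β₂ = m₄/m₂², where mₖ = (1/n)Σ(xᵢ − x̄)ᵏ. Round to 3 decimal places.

x̄ = 8.4400
Σ(xᵢ − x̄)² = 594.1720 ⇒ m₂ = 118.83440
Σ(xᵢ − x̄)⁴ = 212585.2361 ⇒ m₄ = 42517.04723
m₂² = 14121.61462
β₂ = m₄/m₂² = 42517.04723 / 14121.61462 ≈ 3.011

3.011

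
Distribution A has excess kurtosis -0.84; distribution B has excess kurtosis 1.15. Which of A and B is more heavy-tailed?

Higher excess kurtosis ⇒ heavier tails relative to the normal distribution.
-0.84 vs 1.15: the larger is 1.15, so B has heavier tails. (B is leptokurtic — heavier-than-normal tails; the other is platykurtic.)

B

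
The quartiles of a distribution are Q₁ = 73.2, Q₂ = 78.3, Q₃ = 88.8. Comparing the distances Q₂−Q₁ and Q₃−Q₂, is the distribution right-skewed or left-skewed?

right-skewed

Q₂ − Q₁ = 5.1;  Q₃ − Q₂ = 10.5
Q₃ − Q₂ > Q₂ − Q₁ ⇒ the upper half is more spread out ⇒ right-skewed.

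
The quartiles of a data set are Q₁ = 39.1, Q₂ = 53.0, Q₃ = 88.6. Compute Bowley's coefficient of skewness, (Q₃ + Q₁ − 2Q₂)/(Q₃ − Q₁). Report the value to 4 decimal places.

0.4384

numerator: Q₃ + Q₁ − 2Q₂ = 88.6 + 39.1 − 2×53.0 = 21.7000
denominator: Q₃ − Q₁ = 88.6 − 39.1 = 49.5000
Bowley skewness = 21.7000 / 49.5000 ≈ 0.4384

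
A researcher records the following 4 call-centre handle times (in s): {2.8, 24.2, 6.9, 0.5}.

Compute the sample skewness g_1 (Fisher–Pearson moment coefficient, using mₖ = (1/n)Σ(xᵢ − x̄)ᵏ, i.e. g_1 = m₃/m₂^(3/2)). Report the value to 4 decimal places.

x̄ = (2.8 + 24.2 + 6.9 + 0.5) / 4 = 8.6000
deviations (xᵢ − x̄): -5.8000, 15.6000, -1.7000, -8.1000
Σ(xᵢ − x̄)² = 345.5000 ⇒ m₂ = 345.5000/4 = 86.37500
Σ(xᵢ − x̄)³ = 3064.9500 ⇒ m₃ = 3064.9500/4 = 766.23750
m₂^(3/2) = 86.37500^(1.5) = 802.75328
g_1 = m₃ / m₂^(3/2) = 766.23750 / 802.75328 ≈ 0.9545

0.9545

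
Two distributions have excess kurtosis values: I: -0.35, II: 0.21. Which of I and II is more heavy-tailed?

Higher excess kurtosis ⇒ heavier tails relative to the normal distribution.
-0.35 vs 0.21: the larger is 0.21, so II has heavier tails. (II is leptokurtic — heavier-than-normal tails; the other is platykurtic.)

II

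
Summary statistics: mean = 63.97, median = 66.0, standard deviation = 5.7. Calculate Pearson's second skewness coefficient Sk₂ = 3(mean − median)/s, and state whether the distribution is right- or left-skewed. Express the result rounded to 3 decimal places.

-1.068, left-skewed

Sk₂ = 3(63.97 − 66.0) / 5.7 = 3 × -2.0300 / 5.7
    = -6.0900 / 5.7 ≈ -1.068
Sk₂ < 0 ⇒ mean < median ⇒ left-skewed (negative skew).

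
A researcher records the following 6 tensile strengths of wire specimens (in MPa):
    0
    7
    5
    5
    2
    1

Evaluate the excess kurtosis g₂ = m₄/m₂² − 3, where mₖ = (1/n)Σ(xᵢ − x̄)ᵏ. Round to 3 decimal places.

-1.483

x̄ = 3.3333
Σ(xᵢ − x̄)² = 37.3333 ⇒ m₂ = 6.22222
Σ(xᵢ − x̄)⁴ = 352.4444 ⇒ m₄ = 58.74074
m₂² = 38.71605
g₂ = m₄/m₂² − 3 = 1.51722 − 3 ≈ -1.483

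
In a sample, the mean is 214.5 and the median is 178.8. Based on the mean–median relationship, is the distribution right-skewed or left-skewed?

right-skewed

mean − median = 214.5 − 178.8 = 35.7
mean > median ⇒ the longer tail is on the right ⇒ right-skewed (positively skewed).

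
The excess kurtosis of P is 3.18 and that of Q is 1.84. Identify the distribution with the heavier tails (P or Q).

Higher excess kurtosis ⇒ heavier tails relative to the normal distribution.
3.18 vs 1.84: the larger is 3.18, so P has heavier tails.

P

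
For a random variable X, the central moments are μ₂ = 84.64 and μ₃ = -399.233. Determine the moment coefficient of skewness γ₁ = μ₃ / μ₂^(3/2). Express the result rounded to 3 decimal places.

σ = √μ₂ = √84.64 = 9.20000
σ³ = μ₂^(3/2) = 778.68800
γ₁ = μ₃/σ³ = -399.233 / 778.68800 ≈ -0.513

-0.513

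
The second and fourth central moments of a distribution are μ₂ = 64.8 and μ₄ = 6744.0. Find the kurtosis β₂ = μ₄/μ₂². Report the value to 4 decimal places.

μ₂² = 64.8² = 4199.04000
μ₄/μ₂² = 6744.0 / 4199.04000 = 1.60608
β₂ ≈ 1.6061

1.6061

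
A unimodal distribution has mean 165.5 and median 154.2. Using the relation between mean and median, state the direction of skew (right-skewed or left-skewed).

right-skewed

mean − median = 165.5 − 154.2 = 11.3
mean > median ⇒ the longer tail is on the right ⇒ right-skewed (positively skewed).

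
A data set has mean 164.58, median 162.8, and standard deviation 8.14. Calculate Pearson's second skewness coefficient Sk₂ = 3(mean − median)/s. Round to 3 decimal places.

Sk₂ = 3(164.58 − 162.8) / 8.14 = 3 × 1.7800 / 8.14
    = 5.3400 / 8.14 ≈ 0.656

0.656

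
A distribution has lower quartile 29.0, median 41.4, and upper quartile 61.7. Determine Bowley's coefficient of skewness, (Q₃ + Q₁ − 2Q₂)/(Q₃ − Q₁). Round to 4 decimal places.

numerator: Q₃ + Q₁ − 2Q₂ = 61.7 + 29.0 − 2×41.4 = 7.9000
denominator: Q₃ − Q₁ = 61.7 − 29.0 = 32.7000
Bowley skewness = 7.9000 / 32.7000 ≈ 0.2416

0.2416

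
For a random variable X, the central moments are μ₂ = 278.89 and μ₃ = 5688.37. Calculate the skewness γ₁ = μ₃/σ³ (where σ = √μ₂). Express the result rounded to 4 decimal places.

σ = √μ₂ = √278.89 = 16.70000
σ³ = μ₂^(3/2) = 4657.46300
γ₁ = μ₃/σ³ = 5688.37 / 4657.46300 ≈ 1.2213

1.2213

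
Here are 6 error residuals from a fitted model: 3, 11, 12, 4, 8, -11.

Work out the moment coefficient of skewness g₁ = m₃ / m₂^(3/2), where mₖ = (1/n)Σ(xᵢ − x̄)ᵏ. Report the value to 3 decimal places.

-1.101

x̄ = (3 + 11 + 12 + 4 + 8 - 11) / 6 = 4.5000
deviations (xᵢ − x̄): -1.5000, 6.5000, 7.5000, -0.5000, 3.5000, -15.5000
Σ(xᵢ − x̄)² = 353.5000 ⇒ m₂ = 353.5000/6 = 58.91667
Σ(xᵢ − x̄)³ = -2988.0000 ⇒ m₃ = -2988.0000/6 = -498.00000
m₂^(3/2) = 58.91667^(1.5) = 452.22780
g₁ = m₃ / m₂^(3/2) = -498.00000 / 452.22780 ≈ -1.101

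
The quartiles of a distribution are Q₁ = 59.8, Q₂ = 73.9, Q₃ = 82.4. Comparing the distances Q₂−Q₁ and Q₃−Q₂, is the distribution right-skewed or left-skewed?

Q₂ − Q₁ = 14.1;  Q₃ − Q₂ = 8.5
Q₂ − Q₁ > Q₃ − Q₂ ⇒ the lower half is more spread out ⇒ left-skewed.

left-skewed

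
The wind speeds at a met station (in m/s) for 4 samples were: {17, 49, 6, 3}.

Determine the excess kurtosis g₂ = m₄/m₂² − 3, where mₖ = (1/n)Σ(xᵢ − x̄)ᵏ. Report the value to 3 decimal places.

x̄ = 18.7500
Σ(xᵢ − x̄)² = 1328.7500 ⇒ m₂ = 332.18750
Σ(xᵢ − x̄)⁴ = 925310.3281 ⇒ m₄ = 231327.58203
m₂² = 110348.53516
g₂ = m₄/m₂² − 3 = 2.09634 − 3 ≈ -0.904

-0.904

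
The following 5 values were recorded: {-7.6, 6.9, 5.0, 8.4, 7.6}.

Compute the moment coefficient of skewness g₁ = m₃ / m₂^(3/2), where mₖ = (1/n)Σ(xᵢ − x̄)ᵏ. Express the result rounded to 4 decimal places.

-1.3715

x̄ = (-7.6 + 6.9 + 5.0 + 8.4 + 7.6) / 5 = 4.0600
deviations (xᵢ − x̄): -11.6600, 2.8400, 0.9400, 4.3400, 3.5400
Σ(xᵢ − x̄)² = 176.2720 ⇒ m₂ = 176.2720/5 = 35.25440
Σ(xᵢ − x̄)³ = -1435.3970 ⇒ m₃ = -1435.3970/5 = -287.07941
m₂^(3/2) = 35.25440^(1.5) = 209.32447
g₁ = m₃ / m₂^(3/2) = -287.07941 / 209.32447 ≈ -1.3715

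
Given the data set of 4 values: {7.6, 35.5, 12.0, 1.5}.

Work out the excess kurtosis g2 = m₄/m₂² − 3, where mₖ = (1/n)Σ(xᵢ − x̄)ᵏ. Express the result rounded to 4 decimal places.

x̄ = 14.1500
Σ(xᵢ − x̄)² = 663.3700 ⇒ m₂ = 165.84250
Σ(xᵢ − x̄)⁴ = 235243.3440 ⇒ m₄ = 58810.83601
m₂² = 27503.73481
g2 = m₄/m₂² − 3 = 2.13829 − 3 ≈ -0.8617

-0.8617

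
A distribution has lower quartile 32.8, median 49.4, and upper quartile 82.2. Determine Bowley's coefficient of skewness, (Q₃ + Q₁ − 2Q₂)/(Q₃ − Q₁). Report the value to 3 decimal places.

0.328

numerator: Q₃ + Q₁ − 2Q₂ = 82.2 + 32.8 − 2×49.4 = 16.2000
denominator: Q₃ − Q₁ = 82.2 − 32.8 = 49.4000
Bowley skewness = 16.2000 / 49.4000 ≈ 0.328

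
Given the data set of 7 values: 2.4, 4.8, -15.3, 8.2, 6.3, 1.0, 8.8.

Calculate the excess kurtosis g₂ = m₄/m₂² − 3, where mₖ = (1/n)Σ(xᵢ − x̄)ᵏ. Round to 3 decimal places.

1.129

x̄ = 2.3143
Σ(xᵢ − x̄)² = 410.7686 ⇒ m₂ = 58.68122
Σ(xᵢ − x̄)⁴ = 99526.1546 ⇒ m₄ = 14218.02209
m₂² = 3443.48611
g₂ = m₄/m₂² − 3 = 4.12896 − 3 ≈ 1.129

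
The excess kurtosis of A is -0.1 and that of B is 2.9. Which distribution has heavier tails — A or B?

Higher excess kurtosis ⇒ heavier tails relative to the normal distribution.
-0.1 vs 2.9: the larger is 2.9, so B has heavier tails. (B is leptokurtic — heavier-than-normal tails; the other is platykurtic.)

B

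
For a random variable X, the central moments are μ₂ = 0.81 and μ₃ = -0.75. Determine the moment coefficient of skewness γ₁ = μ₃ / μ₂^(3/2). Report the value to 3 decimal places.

σ = √μ₂ = √0.81 = 0.90000
σ³ = μ₂^(3/2) = 0.72900
γ₁ = μ₃/σ³ = -0.75 / 0.72900 ≈ -1.029

-1.029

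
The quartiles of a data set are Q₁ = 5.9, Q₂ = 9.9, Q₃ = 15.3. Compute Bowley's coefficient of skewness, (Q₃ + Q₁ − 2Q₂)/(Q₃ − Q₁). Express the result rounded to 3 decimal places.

0.149

numerator: Q₃ + Q₁ − 2Q₂ = 15.3 + 5.9 − 2×9.9 = 1.4000
denominator: Q₃ − Q₁ = 15.3 − 5.9 = 9.4000
Bowley skewness = 1.4000 / 9.4000 ≈ 0.149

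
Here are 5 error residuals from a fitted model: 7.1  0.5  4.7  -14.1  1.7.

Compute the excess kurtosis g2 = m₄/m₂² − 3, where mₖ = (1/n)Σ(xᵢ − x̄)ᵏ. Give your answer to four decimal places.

-0.1870

x̄ = -0.0200
Σ(xᵢ − x̄)² = 274.4480 ⇒ m₂ = 54.88960
Σ(xᵢ − x̄)⁴ = 42376.7097 ⇒ m₄ = 8475.34193
m₂² = 3012.86819
g2 = m₄/m₂² − 3 = 2.81305 − 3 ≈ -0.1870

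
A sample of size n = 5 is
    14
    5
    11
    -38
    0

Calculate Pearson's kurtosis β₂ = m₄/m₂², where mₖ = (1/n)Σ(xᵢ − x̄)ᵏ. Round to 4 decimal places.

2.9289

x̄ = -1.6000
Σ(xᵢ − x̄)² = 1773.2000 ⇒ m₂ = 354.64000
Σ(xᵢ − x̄)⁴ = 1841851.8560 ⇒ m₄ = 368370.37120
m₂² = 125769.52960
β₂ = m₄/m₂² = 368370.37120 / 125769.52960 ≈ 2.9289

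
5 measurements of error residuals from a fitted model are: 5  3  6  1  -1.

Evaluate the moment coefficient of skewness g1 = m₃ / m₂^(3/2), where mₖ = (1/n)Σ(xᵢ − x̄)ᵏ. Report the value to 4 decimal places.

-0.2057

x̄ = (5 + 3 + 6 + 1 - 1) / 5 = 2.8000
deviations (xᵢ − x̄): 2.2000, 0.2000, 3.2000, -1.8000, -3.8000
Σ(xᵢ − x̄)² = 32.8000 ⇒ m₂ = 32.8000/5 = 6.56000
Σ(xᵢ − x̄)³ = -17.2800 ⇒ m₃ = -17.2800/5 = -3.45600
m₂^(3/2) = 6.56000^(1.5) = 16.80180
g1 = m₃ / m₂^(3/2) = -3.45600 / 16.80180 ≈ -0.2057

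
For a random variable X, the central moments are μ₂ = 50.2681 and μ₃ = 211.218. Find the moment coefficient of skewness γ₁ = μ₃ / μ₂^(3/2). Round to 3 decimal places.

0.593

σ = √μ₂ = √50.2681 = 7.09000
σ³ = μ₂^(3/2) = 356.40083
γ₁ = μ₃/σ³ = 211.218 / 356.40083 ≈ 0.593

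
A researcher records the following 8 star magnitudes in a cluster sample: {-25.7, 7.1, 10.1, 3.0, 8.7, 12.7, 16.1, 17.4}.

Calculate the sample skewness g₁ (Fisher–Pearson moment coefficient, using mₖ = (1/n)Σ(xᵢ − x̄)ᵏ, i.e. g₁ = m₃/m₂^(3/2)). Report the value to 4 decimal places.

-1.7582

x̄ = (-25.7 + 7.1 + 10.1 + 3.0 + 8.7 + 12.7 + 16.1 + 17.4) / 8 = 6.1750
deviations (xᵢ − x̄): -31.8750, 0.9250, 3.9250, -3.1750, 2.5250, 6.5250, 9.9250, 11.2250
Σ(xᵢ − x̄)² = 1315.8150 ⇒ m₂ = 1315.8150/8 = 164.47688
Σ(xᵢ − x̄)³ = -29670.3158 ⇒ m₃ = -29670.3158/8 = -3708.78947
m₂^(3/2) = 164.47688^(1.5) = 2109.39188
g₁ = m₃ / m₂^(3/2) = -3708.78947 / 2109.39188 ≈ -1.7582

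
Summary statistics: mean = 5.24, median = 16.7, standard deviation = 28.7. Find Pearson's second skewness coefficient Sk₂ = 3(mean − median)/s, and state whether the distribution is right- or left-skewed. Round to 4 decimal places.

Sk₂ = 3(5.24 − 16.7) / 28.7 = 3 × -11.4600 / 28.7
    = -34.3800 / 28.7 ≈ -1.1979
Sk₂ < 0 ⇒ mean < median ⇒ left-skewed (negative skew).

-1.1979, left-skewed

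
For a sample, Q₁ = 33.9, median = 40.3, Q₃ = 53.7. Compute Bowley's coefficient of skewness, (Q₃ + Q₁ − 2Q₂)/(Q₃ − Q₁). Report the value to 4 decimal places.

0.3535

numerator: Q₃ + Q₁ − 2Q₂ = 53.7 + 33.9 − 2×40.3 = 7.0000
denominator: Q₃ − Q₁ = 53.7 − 33.9 = 19.8000
Bowley skewness = 7.0000 / 19.8000 ≈ 0.3535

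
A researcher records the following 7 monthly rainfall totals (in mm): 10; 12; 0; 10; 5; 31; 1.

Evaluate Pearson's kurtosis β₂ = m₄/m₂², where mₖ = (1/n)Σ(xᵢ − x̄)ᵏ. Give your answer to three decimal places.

x̄ = 9.8571
Σ(xᵢ − x̄)² = 650.8571 ⇒ m₂ = 92.97959
Σ(xᵢ − x̄)⁴ = 215999.8484 ⇒ m₄ = 30857.12120
m₂² = 8645.20450
β₂ = m₄/m₂² = 30857.12120 / 8645.20450 ≈ 3.569

3.569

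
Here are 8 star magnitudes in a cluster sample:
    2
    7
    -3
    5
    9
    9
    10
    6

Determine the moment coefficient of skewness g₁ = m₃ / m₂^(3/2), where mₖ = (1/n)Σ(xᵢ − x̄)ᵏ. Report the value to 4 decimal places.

-0.9828

x̄ = (2 + 7 - 3 + 5 + 9 + 9 + 10 + 6) / 8 = 5.6250
deviations (xᵢ − x̄): -3.6250, 1.3750, -8.6250, -0.6250, 3.3750, 3.3750, 4.3750, 0.3750
Σ(xᵢ − x̄)² = 131.8750 ⇒ m₂ = 131.8750/8 = 16.48438
Σ(xᵢ − x̄)³ = -526.2188 ⇒ m₃ = -526.2188/8 = -65.77734
m₂^(3/2) = 16.48438^(1.5) = 66.92814
g₁ = m₃ / m₂^(3/2) = -65.77734 / 66.92814 ≈ -0.9828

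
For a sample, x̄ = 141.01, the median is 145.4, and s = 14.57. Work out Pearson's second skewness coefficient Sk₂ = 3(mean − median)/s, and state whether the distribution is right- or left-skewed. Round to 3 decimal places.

Sk₂ = 3(141.01 − 145.4) / 14.57 = 3 × -4.3900 / 14.57
    = -13.1700 / 14.57 ≈ -0.904
Sk₂ < 0 ⇒ mean < median ⇒ left-skewed (negative skew).

-0.904, left-skewed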